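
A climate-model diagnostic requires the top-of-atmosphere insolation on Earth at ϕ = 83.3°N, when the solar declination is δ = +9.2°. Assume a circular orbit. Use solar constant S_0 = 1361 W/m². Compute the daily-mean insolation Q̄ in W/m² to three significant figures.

cos h₀ = −tan(+83.3°) tan(+9.200°) = -1.3787 ≤ −1 ⇒ polar day, h₀ = π.
Bracket: h₀ sin ϕ sin δ + cos ϕ cos δ sin h₀ = 3.1416×0.99317×0.15988 + 0.11667×0.98714×0.00000 = 0.498848 + 0.000000 = 0.498848.
Q̄ = (S_0/π) × [bracket] = (1361/π) × 0.498848 = 216.1 W/m².

Q̄ ≈ 216 W/m²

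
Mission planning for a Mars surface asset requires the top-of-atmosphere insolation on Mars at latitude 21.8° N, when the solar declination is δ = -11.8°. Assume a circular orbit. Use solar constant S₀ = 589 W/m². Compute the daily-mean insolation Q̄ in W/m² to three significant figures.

Q̄ ≈ 149 W/m²

cos H₀ = −tan(+21.8°) tan(-11.800°) = 0.0836, H₀ = 1.4871 rad.
Bracket: H₀ sin φ sin δ + cos φ cos δ sin H₀ = 1.4871×0.37137×-0.20450 + 0.92849×0.97887×0.99650 = -0.112938 + 0.905690 = 0.792752.
Q̄ = (S₀/π) × [bracket] = (589/π) × 0.792752 = 148.6 W/m².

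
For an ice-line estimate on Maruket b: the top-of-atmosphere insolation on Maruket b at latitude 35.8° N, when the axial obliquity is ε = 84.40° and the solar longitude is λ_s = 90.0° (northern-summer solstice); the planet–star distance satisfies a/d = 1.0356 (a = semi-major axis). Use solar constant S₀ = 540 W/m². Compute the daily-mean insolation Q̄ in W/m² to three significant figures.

Q̄ ≈ 337 W/m²

Solar declination: sin δ = sin ε · sin λ_s = sin 84.40° × sin 90.0° = 0.99523, so δ = +84.400°.
cos H₀ = −tan(+35.8°) tan(+84.400°) = -7.3556 ≤ −1 ⇒ polar day, H₀ = π.
Bracket: H₀ sin φ sin δ + cos φ cos δ sin H₀ = 3.1416×0.58496×0.99523 + 0.81106×0.09758×0.00000 = 1.828944 + 0.000000 = 1.828944.
Inverse-square distance factor (a/d)² = 1.0356² = 1.072467.
Q̄ = (S₀/π) × 1.072467 × [bracket] = (540/π) × 1.072467 × 1.828944 = 337.2 W/m².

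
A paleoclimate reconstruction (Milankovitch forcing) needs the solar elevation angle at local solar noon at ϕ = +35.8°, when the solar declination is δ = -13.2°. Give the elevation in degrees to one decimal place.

41.0°

At local noon the hour angle is zero, so the zenith angle equals |ϕ − δ| = |+35.8° − (-13.200°)| = 49.000°.
Elevation = 90° − 49.000° = 41.0°.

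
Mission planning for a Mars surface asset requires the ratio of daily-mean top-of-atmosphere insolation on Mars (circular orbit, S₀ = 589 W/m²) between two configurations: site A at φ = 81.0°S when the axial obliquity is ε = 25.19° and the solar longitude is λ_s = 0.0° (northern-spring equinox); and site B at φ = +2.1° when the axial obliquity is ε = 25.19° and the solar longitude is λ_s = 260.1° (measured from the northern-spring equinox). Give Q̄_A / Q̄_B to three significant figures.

— Configuration A (φ=-81.0°):
Solar declination: sin δ = sin ε · sin λ_s = sin 25.19° × sin 0.0° = 0.00000, so δ = +0.000°.
cos H₀ = −tan(-81.0°) tan(+0.000°) = 0.0000, H₀ = 1.5708 rad.
Bracket: H₀ sin φ sin δ + cos φ cos δ sin H₀ = 1.5708×-0.98769×0.00000 + 0.15643×1.00000×1.00000 = -0.000000 + 0.156430 = 0.156430.
Q̄ = (S₀/π) × [bracket] = (589/π) × 0.156430 = 29.328 W/m².
— Configuration B (φ=+2.1°):
Solar declination: sin δ = sin ε · sin λ_s = sin 25.19° × sin 260.1° = -0.41928, so δ = -24.789°.
cos H₀ = −tan(+2.1°) tan(-24.789°) = 0.0169, H₀ = 1.5539 rad.
Bracket: H₀ sin φ sin δ + cos φ cos δ sin H₀ = 1.5539×0.03664×-0.41928 + 0.99933×0.90786×0.99986 = -0.023872 + 0.907125 = 0.883253.
Q̄ = (S₀/π) × [bracket] = (589/π) × 0.883253 = 165.60 W/m².
Ratio Q̄_A / Q̄_B = 29.328 / 165.60 = 0.1771.

Q̄_A / Q̄_B ≈ 0.177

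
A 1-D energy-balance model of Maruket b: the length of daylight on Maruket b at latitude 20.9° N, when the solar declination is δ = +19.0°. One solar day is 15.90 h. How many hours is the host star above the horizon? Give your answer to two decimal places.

cos H₀ = −tan φ · tan δ = −tan(+20.9°) × tan(+19.000°) = -0.1315, so H₀ = 1.7027 rad = 97.56°.
Daylight = 2H₀/(2π) × 15.90 h = (1.7027/π) × 15.90 = 8.62 h.

8.62 h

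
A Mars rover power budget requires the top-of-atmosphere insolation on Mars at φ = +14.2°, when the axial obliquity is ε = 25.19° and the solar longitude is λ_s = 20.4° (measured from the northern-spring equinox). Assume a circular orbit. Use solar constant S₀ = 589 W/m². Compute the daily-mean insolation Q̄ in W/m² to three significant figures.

Solar declination: sin δ = sin ε · sin λ_s = sin 25.19° × sin 20.4° = 0.14836, so δ = +8.532°.
cos H₀ = −tan(+14.2°) tan(+8.532°) = -0.0380, H₀ = 1.6088 rad.
Bracket: H₀ sin φ sin δ + cos φ cos δ sin H₀ = 1.6088×0.24531×0.14836 + 0.96945×0.98893×0.99928 = 0.058551 + 0.958028 = 1.016579.
Q̄ = (S₀/π) × [bracket] = (589/π) × 1.016579 = 190.6 W/m².

Q̄ ≈ 191 W/m²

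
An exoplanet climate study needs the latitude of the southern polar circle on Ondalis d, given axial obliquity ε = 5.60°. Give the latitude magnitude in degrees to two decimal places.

84.40°

The polar circle is the lowest latitude that experiences at least one full rotation of continuous darkness at the northern-summer solstice; it lies at |φ| = 90° − ε = 90° − 5.60° = 84.40°.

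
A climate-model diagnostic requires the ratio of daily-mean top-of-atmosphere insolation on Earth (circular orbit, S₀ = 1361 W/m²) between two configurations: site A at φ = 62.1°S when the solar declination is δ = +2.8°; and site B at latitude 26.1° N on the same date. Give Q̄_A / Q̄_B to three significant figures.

— Configuration A (φ=-62.1°):
cos H₀ = −tan(-62.1°) tan(+2.800°) = 0.0924, H₀ = 1.4783 rad.
Bracket: H₀ sin φ sin δ + cos φ cos δ sin H₀ = 1.4783×-0.88377×0.04885 + 0.46793×0.99881×0.99572 = -0.063821 + 0.465373 = 0.401552.
Q̄ = (S₀/π) × [bracket] = (1361/π) × 0.401552 = 173.96 W/m².
— Configuration B (φ=+26.1°):
cos H₀ = −tan(+26.1°) tan(+2.800°) = -0.0240, H₀ = 1.5948 rad.
Bracket: H₀ sin φ sin δ + cos φ cos δ sin H₀ = 1.5948×0.43994×0.04885 + 0.89803×0.99881×0.99971 = 0.034274 + 0.896701 = 0.930975.
Q̄ = (S₀/π) × [bracket] = (1361/π) × 0.930975 = 403.32 W/m².
Ratio Q̄_A / Q̄_B = 173.96 / 403.32 = 0.4313.

Q̄_A / Q̄_B ≈ 0.431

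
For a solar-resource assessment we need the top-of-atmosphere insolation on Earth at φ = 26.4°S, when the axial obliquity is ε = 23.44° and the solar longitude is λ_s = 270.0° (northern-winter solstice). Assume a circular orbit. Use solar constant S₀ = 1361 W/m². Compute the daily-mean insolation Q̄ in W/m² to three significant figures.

Solar declination: sin δ = sin ε · sin λ_s = sin 23.44° × sin 270.0° = -0.39779, so δ = -23.440°.
cos H₀ = −tan(-26.4°) tan(-23.440°) = -0.2152, H₀ = 1.7877 rad.
Bracket: H₀ sin φ sin δ + cos φ cos δ sin H₀ = 1.7877×-0.44464×-0.39779 + 0.89571×0.91748×0.97656 = 0.316196 + 0.802533 = 1.118729.
Q̄ = (S₀/π) × [bracket] = (1361/π) × 1.118729 = 484.7 W/m².

Q̄ ≈ 485 W/m²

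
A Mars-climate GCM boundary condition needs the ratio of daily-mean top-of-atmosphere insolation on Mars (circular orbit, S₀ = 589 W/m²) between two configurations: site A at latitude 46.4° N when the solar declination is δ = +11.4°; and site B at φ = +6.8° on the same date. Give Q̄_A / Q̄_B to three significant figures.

Q̄_A / Q̄_B ≈ 0.907

— Configuration A (φ=+46.4°):
cos H₀ = −tan(+46.4°) tan(+11.400°) = -0.2117, H₀ = 1.7841 rad.
Bracket: H₀ sin φ sin δ + cos φ cos δ sin H₀ = 1.7841×0.72417×0.19766 + 0.68962×0.98027×0.97733 = 0.255375 + 0.660689 = 0.916064.
Q̄ = (S₀/π) × [bracket] = (589/π) × 0.916064 = 171.75 W/m².
— Configuration B (φ=+6.8°):
cos H₀ = −tan(+6.8°) tan(+11.400°) = -0.0240, H₀ = 1.5948 rad.
Bracket: H₀ sin φ sin δ + cos φ cos δ sin H₀ = 1.5948×0.11840×0.19766 + 0.99297×0.98027×0.99971 = 0.037323 + 0.973096 = 1.010419.
Q̄ = (S₀/π) × [bracket] = (589/π) × 1.010419 = 189.44 W/m².
Ratio Q̄_A / Q̄_B = 171.75 / 189.44 = 0.9066.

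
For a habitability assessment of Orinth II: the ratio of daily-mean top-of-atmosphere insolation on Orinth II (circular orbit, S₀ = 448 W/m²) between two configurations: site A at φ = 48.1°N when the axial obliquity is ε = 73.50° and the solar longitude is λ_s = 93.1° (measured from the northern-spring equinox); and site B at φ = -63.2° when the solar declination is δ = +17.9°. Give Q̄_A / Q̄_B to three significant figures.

Q̄_A / Q̄_B ≈ 25.1

— Configuration A (φ=+48.1°):
Solar declination: sin δ = sin ε · sin λ_s = sin 73.50° × sin 93.1° = 0.95742, so δ = +73.219°.
cos H₀ = −tan(+48.1°) tan(+73.219°) = -3.6960 ≤ −1 ⇒ polar day, H₀ = π.
Bracket: H₀ sin φ sin δ + cos φ cos δ sin H₀ = 3.1416×0.74431×0.95742 + 0.66783×0.28871×0.00000 = 2.238758 + 0.000000 = 2.238758.
Q̄ = (S₀/π) × [bracket] = (448/π) × 2.238758 = 319.25 W/m².
— Configuration B (φ=-63.2°):
cos H₀ = −tan(-63.2°) tan(+17.900°) = 0.6394, H₀ = 0.8771 rad.
Bracket: H₀ sin φ sin δ + cos φ cos δ sin H₀ = 0.8771×-0.89259×0.30736 + 0.45088×0.95159×0.76886 = -0.240629 + 0.329882 = 0.089253.
Q̄ = (S₀/π) × [bracket] = (448/π) × 0.089253 = 12.728 W/m².
Ratio Q̄_A / Q̄_B = 319.25 / 12.728 = 25.08.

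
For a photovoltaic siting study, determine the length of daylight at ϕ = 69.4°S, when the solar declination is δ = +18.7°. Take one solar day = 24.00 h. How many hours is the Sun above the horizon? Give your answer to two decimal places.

cos h₀ = −tan ϕ · tan δ = −tan(-69.4°) × tan(+18.700°) = 0.9005, so h₀ = 0.4498 rad = 25.77°.
Daylight = 2h₀/(2π) × 24.00 h = (0.4498/π) × 24.00 = 3.44 h.

3.44 h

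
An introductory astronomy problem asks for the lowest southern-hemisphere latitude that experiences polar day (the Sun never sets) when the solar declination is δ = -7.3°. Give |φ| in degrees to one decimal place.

Polar day requires cos H₀ = −tan φ tan δ ≤ −1, i.e. tan φ tan δ ≥ 1.
The boundary is |tan φ| · |tan δ| = 1, so |φ| = 90° − |δ| = 90° − 7.3° = 82.7° in the southern hemisphere.

|φ| = 82.7°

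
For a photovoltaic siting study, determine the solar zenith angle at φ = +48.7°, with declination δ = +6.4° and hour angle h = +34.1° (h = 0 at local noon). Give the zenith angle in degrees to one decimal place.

cos θ_z = sin φ sin δ + cos φ cos δ cos h = 0.083743 + 0.543115 = 0.626858.
θ_z = arccos(0.626858) = 51.2°.

θ_z = 51.2°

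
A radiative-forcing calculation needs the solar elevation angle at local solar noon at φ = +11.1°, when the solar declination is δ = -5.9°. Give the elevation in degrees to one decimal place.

73.0°

At local noon the hour angle is zero, so the zenith angle equals |φ − δ| = |+11.1° − (-5.900°)| = 17.000°.
Elevation = 90° − 17.000° = 73.0°.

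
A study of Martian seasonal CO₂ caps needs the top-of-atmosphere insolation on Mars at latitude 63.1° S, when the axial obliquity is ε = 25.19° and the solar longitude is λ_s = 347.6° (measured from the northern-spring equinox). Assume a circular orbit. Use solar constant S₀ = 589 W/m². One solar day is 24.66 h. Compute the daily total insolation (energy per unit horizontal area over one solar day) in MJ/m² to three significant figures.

Solar declination: sin δ = sin ε · sin λ_s = sin 25.19° × sin 347.6° = -0.09140, so δ = -5.244°.
cos H₀ = −tan(-63.1°) tan(-5.244°) = -0.1809, H₀ = 1.7527 rad.
Bracket: H₀ sin φ sin δ + cos φ cos δ sin H₀ = 1.7527×-0.89180×-0.09140 + 0.45243×0.99581×0.98350 = 0.142863 + 0.443101 = 0.585964.
Q̄ = (S₀/π) × [bracket] = (589/π) × 0.585964 = 109.86 W/m².
Daily total = Q̄ × 24.66 h × 3600 s/h = 109.86 × 24.66 × 3600 / 10⁶ = 9.753 MJ/m².

9.75 MJ/m²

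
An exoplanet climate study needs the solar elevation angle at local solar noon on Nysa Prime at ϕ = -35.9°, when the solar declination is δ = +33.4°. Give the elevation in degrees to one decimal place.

20.7°

At local noon the hour angle is zero, so the zenith angle equals |ϕ − δ| = |-35.9° − (+33.400°)| = 69.300°.
Elevation = 90° − 69.300° = 20.7°.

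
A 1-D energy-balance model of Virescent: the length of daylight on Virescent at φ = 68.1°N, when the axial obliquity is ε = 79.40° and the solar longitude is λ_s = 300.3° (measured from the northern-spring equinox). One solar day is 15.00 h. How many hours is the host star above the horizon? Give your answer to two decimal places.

0.00 h

Solar declination: sin δ = sin ε · sin λ_s = sin 79.40° × sin 300.3° = -0.84866, so δ = -58.066°.
cos H₀ = −tan φ · tan δ = 3.9912 ≥ 1, so the host star never rises (polar night) and H₀ = 0.
Daylight = 2H₀/(2π) × 15.00 h = (0.0000/π) × 15.00 = 0.00 h.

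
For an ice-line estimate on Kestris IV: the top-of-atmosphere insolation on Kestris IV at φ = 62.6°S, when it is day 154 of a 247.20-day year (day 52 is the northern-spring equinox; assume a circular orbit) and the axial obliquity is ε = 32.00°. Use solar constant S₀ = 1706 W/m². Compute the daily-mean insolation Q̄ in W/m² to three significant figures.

Solar longitude: λ_s = 360° × (154 − 52)/247.20 = 148.544°.
sin δ = sin 32.00° × sin 148.544° = 0.27654, so δ = +16.054°.
cos H₀ = −tan(-62.6°) tan(+16.054°) = 0.5551, H₀ = 0.9823 rad.
Bracket: H₀ sin φ sin δ + cos φ cos δ sin H₀ = 0.9823×-0.88782×0.27654 + 0.46020×0.96100×0.83175 = -0.241172 + 0.367843 = 0.126671.
Q̄ = (S₀/π) × [bracket] = (1706/π) × 0.126671 = 68.79 W/m².

Q̄ ≈ 68.8 W/m²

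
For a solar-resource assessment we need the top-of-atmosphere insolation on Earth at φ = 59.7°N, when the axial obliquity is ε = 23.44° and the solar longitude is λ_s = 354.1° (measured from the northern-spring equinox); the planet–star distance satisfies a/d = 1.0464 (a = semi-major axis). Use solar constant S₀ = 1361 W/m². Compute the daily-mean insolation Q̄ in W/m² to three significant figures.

Solar declination: sin δ = sin ε · sin λ_s = sin 23.44° × sin 354.1° = -0.04089, so δ = -2.343°.
cos H₀ = −tan(+59.7°) tan(-2.343°) = 0.0700, H₀ = 1.5007 rad.
Bracket: H₀ sin φ sin δ + cos φ cos δ sin H₀ = 1.5007×0.86340×-0.04089 + 0.50453×0.99916×0.99754 = -0.052981 + 0.502866 = 0.449885.
Inverse-square distance factor (a/d)² = 1.0464² = 1.094953.
Q̄ = (S₀/π) × 1.094953 × [bracket] = (1361/π) × 1.094953 × 0.449885 = 213.4 W/m².

Q̄ ≈ 213 W/m²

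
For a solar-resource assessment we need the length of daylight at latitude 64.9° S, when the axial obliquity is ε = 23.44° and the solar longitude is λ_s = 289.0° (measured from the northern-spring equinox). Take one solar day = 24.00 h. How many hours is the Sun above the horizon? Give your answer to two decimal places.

Solar declination: sin δ = sin ε · sin λ_s = sin 23.44° × sin 289.0° = -0.37612, so δ = -22.093°.
cos H₀ = −tan φ · tan δ = −tan(-64.9°) × tan(-22.093°) = -0.8666, so H₀ = 2.6190 rad = 150.06°.
Daylight = 2H₀/(2π) × 24.00 h = (2.6190/π) × 24.00 = 20.01 h.

20.01 h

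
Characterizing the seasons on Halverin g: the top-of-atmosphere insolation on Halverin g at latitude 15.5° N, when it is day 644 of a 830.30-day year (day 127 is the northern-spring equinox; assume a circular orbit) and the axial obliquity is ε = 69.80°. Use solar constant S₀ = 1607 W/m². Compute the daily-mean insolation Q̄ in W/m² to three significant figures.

Q̄ ≈ 243 W/m²

Solar longitude: λ_s = 360° × (644 − 127)/830.30 = 224.160°.
sin δ = sin 69.80° × sin 224.160° = -0.65381, so δ = -40.830°.
cos H₀ = −tan(+15.5°) tan(-40.830°) = 0.2396, H₀ = 1.3288 rad.
Bracket: H₀ sin φ sin δ + cos φ cos δ sin H₀ = 1.3288×0.26724×-0.65381 + 0.96363×0.75666×0.97086 = -0.232173 + 0.707893 = 0.475720.
Q̄ = (S₀/π) × [bracket] = (1607/π) × 0.475720 = 243.3 W/m².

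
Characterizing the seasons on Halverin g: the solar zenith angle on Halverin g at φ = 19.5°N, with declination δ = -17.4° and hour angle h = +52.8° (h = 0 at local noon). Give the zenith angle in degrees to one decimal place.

cos θ_z = sin φ sin δ + cos φ cos δ cos h = -0.099822 + 0.543841 = 0.444019.
θ_z = arccos(0.444019) = 63.6°.

θ_z = 63.6°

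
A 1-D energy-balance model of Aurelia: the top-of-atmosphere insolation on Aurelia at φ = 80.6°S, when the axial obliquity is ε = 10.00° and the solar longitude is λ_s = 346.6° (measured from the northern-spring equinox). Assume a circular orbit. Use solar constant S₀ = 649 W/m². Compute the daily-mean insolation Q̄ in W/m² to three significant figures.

Solar declination: sin δ = sin ε · sin λ_s = sin 10.00° × sin 346.6° = -0.04024, so δ = -2.306°.
cos H₀ = −tan(-80.6°) tan(-2.306°) = -0.2433, H₀ = 1.8165 rad.
Bracket: H₀ sin φ sin δ + cos φ cos δ sin H₀ = 1.8165×-0.98657×-0.04024 + 0.16333×0.99919×0.96996 = 0.072114 + 0.158295 = 0.230409.
Q̄ = (S₀/π) × [bracket] = (649/π) × 0.230409 = 47.60 W/m².

Q̄ ≈ 47.6 W/m²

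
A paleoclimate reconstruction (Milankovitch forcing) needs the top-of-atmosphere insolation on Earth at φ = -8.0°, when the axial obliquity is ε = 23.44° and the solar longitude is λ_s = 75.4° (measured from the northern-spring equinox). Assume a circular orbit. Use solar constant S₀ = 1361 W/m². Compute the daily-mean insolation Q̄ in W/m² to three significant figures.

Solar declination: sin δ = sin ε · sin λ_s = sin 23.44° × sin 75.4° = 0.38494, so δ = +22.640°.
cos H₀ = −tan(-8.0°) tan(+22.640°) = 0.0586, H₀ = 1.5121 rad.
Bracket: H₀ sin φ sin δ + cos φ cos δ sin H₀ = 1.5121×-0.13917×0.38494 + 0.99027×0.92294×0.99828 = -0.081006 + 0.912388 = 0.831382.
Q̄ = (S₀/π) × [bracket] = (1361/π) × 0.831382 = 360.2 W/m².

Q̄ ≈ 360 W/m²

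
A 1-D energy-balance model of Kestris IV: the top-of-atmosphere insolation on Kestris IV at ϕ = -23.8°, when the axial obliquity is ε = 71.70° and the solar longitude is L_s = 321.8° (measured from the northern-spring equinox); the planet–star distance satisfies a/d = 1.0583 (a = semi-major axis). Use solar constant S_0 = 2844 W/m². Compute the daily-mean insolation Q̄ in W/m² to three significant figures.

Q̄ ≈ 1.17e+03 W/m²

Solar declination: sin δ = sin ε · sin L_s = sin 71.70° × sin 321.8° = -0.58713, so δ = -35.954°.
cos h₀ = −tan(-23.8°) tan(-35.954°) = -0.3199, h₀ = 1.8964 rad.
Bracket: h₀ sin ϕ sin δ + cos ϕ cos δ sin h₀ = 1.8964×-0.40355×-0.58713 + 0.91496×0.80949×0.94745 = 0.449326 + 0.701730 = 1.151056.
Inverse-square distance factor (a/d)² = 1.0583² = 1.119999.
Q̄ = (S_0/π) × 1.119999 × [bracket] = (2844/π) × 1.119999 × 1.151056 = 1167 W/m².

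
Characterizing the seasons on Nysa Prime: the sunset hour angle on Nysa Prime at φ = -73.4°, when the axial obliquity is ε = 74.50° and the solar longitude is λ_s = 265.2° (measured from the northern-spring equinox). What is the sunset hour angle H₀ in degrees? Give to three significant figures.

H₀ = 180°

Solar declination: sin δ = sin ε · sin λ_s = sin 74.50° × sin 265.2° = -0.96025, so δ = -73.791°.
Sunrise equation: cos H₀ = −tan φ · tan δ = -11.5394 ≤ −1, so the host star never sets (polar day) and H₀ = π.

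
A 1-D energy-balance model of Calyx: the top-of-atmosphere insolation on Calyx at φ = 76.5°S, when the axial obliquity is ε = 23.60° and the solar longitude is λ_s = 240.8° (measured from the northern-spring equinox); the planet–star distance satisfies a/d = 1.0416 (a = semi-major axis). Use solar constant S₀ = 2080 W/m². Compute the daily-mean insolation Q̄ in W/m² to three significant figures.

Solar declination: sin δ = sin ε · sin λ_s = sin 23.60° × sin 240.8° = -0.34947, so δ = -20.455°.
cos H₀ = −tan(-76.5°) tan(-20.455°) = -1.5536 ≤ −1 ⇒ polar day, H₀ = π.
Bracket: H₀ sin φ sin δ + cos φ cos δ sin H₀ = 3.1416×-0.97237×-0.34947 + 0.23345×0.93695×0.00000 = 1.067560 + 0.000000 = 1.067560.
Inverse-square distance factor (a/d)² = 1.0416² = 1.084931.
Q̄ = (S₀/π) × 1.084931 × [bracket] = (2080/π) × 1.084931 × 1.067560 = 766.8 W/m².

Q̄ ≈ 767 W/m²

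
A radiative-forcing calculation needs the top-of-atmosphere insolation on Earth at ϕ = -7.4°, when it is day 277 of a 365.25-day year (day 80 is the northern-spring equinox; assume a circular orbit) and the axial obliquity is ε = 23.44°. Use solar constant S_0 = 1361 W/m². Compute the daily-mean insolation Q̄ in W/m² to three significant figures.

Q̄ ≈ 436 W/m²

Solar longitude: L_s = 360° × (277 − 80)/365.25 = 194.168°.
sin δ = sin 23.44° × sin 194.168° = -0.09737, so δ = -5.588°.
cos h₀ = −tan(-7.4°) tan(-5.588°) = -0.0127, h₀ = 1.5835 rad.
Bracket: h₀ sin ϕ sin δ + cos ϕ cos δ sin h₀ = 1.5835×-0.12880×-0.09737 + 0.99167×0.99525×0.99992 = 0.019859 + 0.986881 = 1.006740.
Q̄ = (S_0/π) × [bracket] = (1361/π) × 1.006740 = 436.1 W/m².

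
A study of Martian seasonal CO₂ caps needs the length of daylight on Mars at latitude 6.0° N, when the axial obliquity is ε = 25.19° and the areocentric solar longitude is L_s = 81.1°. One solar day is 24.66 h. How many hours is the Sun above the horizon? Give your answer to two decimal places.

sin δ = sin 25.19° × sin 81.1° = 0.42050, so δ = +24.866°.
cos h₀ = −tan ϕ · tan δ = −tan(+6.0°) × tan(+24.866°) = -0.0487, so h₀ = 1.6195 rad = 92.79°.
Daylight = 2h₀/(2π) × 24.66 h = (1.6195/π) × 24.66 = 12.71 h.

12.71 h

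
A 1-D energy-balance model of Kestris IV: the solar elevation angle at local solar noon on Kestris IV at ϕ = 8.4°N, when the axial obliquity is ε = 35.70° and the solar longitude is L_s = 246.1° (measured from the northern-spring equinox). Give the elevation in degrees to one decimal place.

Solar declination: sin δ = sin ε · sin L_s = sin 35.70° × sin 246.1° = -0.53350, so δ = -32.243°.
At local noon the hour angle is zero, so the zenith angle equals |ϕ − δ| = |+8.4° − (-32.243°)| = 40.643°.
Elevation = 90° − 40.643° = 49.4°.

49.4°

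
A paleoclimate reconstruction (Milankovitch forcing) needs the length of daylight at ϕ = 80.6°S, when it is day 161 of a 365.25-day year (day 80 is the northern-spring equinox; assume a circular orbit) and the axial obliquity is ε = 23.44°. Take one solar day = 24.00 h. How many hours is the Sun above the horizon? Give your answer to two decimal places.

0.00 h

Solar longitude: L_s = 360° × (161 − 80)/365.25 = 79.836°.
sin δ = sin 23.44° × sin 79.836° = 0.39155, so δ = +23.051°.
cos h₀ = −tan ϕ · tan δ = 2.5704 ≥ 1, so the Sun never rises (polar night) and h₀ = 0.
Daylight = 2h₀/(2π) × 24.00 h = (0.0000/π) × 24.00 = 0.00 h.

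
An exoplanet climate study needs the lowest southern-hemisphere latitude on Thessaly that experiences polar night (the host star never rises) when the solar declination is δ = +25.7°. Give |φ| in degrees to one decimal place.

Polar night requires cos H₀ = −tan φ tan δ ≥ 1, i.e. tan φ tan δ ≤ −1.
The boundary is |tan φ| · |tan δ| = 1, so |φ| = 90° − |δ| = 90° − 25.7° = 64.3° in the southern hemisphere.

|φ| = 64.3°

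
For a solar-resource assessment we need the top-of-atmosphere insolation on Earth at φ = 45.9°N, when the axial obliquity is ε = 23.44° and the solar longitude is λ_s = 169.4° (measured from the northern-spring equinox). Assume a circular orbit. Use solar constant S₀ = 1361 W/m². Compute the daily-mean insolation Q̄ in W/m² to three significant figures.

Solar declination: sin δ = sin ε · sin λ_s = sin 23.44° × sin 169.4° = 0.07317, so δ = +4.196°.
cos H₀ = −tan(+45.9°) tan(+4.196°) = -0.0757, H₀ = 1.6466 rad.
Bracket: H₀ sin φ sin δ + cos φ cos δ sin H₀ = 1.6466×0.71813×0.07317 + 0.69591×0.99732×0.99713 = 0.086522 + 0.692053 = 0.778575.
Q̄ = (S₀/π) × [bracket] = (1361/π) × 0.778575 = 337.3 W/m².

Q̄ ≈ 337 W/m²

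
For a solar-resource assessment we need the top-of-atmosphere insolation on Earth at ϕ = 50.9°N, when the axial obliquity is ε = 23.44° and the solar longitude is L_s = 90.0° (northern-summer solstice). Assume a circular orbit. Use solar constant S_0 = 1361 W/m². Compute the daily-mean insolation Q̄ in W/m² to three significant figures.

Q̄ ≈ 497 W/m²

Solar declination: sin δ = sin ε · sin L_s = sin 23.44° × sin 90.0° = 0.39779, so δ = +23.440°.
cos h₀ = −tan(+50.9°) tan(+23.440°) = -0.5335, h₀ = 2.1335 rad.
Bracket: h₀ sin ϕ sin δ + cos ϕ cos δ sin h₀ = 2.1335×0.77605×0.39779 + 0.63068×0.91748×0.84580 = 0.658622 + 0.489411 = 1.148033.
Q̄ = (S_0/π) × [bracket] = (1361/π) × 1.148033 = 497.4 W/m².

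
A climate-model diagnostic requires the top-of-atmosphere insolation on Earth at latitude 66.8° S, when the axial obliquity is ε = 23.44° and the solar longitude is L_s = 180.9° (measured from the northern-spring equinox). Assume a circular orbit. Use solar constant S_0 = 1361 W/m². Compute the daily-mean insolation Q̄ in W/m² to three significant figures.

Solar declination: sin δ = sin ε · sin L_s = sin 23.44° × sin 180.9° = -0.00625, so δ = -0.358°.
cos h₀ = −tan(-66.8°) tan(-0.358°) = -0.0146, h₀ = 1.5854 rad.
Bracket: h₀ sin ϕ sin δ + cos ϕ cos δ sin h₀ = 1.5854×-0.91914×-0.00625 + 0.39394×0.99998×0.99989 = 0.009108 + 0.393889 = 0.402997.
Q̄ = (S_0/π) × [bracket] = (1361/π) × 0.402997 = 174.6 W/m².

Q̄ ≈ 175 W/m²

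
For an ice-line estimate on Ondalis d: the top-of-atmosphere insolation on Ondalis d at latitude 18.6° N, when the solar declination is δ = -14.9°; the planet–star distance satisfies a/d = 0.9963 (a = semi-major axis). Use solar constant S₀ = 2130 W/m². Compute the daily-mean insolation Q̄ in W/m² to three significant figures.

cos H₀ = −tan(+18.6°) tan(-14.900°) = 0.0895, H₀ = 1.4811 rad.
Bracket: H₀ sin φ sin δ + cos φ cos δ sin H₀ = 1.4811×0.31896×-0.25713 + 0.94777×0.96638×0.99598 = -0.121471 + 0.912224 = 0.790753.
Inverse-square distance factor (a/d)² = 0.9963² = 0.992614.
Q̄ = (S₀/π) × 0.992614 × [bracket] = (2130/π) × 0.992614 × 0.790753 = 532.2 W/m².

Q̄ ≈ 532 W/m²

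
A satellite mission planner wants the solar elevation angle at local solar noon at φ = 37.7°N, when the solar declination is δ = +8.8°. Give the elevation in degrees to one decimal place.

61.1°

At local noon the hour angle is zero, so the zenith angle equals |φ − δ| = |+37.7° − (+8.800°)| = 28.900°.
Elevation = 90° − 28.900° = 61.1°.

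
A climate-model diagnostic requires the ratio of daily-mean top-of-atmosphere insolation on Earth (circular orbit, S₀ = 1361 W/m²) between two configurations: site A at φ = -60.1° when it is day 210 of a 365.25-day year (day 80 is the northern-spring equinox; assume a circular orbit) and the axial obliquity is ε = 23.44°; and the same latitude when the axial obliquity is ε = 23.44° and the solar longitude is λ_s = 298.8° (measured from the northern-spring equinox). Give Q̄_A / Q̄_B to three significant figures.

— Configuration A (φ=-60.1°):
Solar longitude: λ_s = 360° × (210 − 80)/365.25 = 128.131°.
sin δ = sin 23.44° × sin 128.131° = 0.31290, so δ = +18.234°.
cos H₀ = −tan(-60.1°) tan(+18.234°) = 0.5729, H₀ = 0.9607 rad.
Bracket: H₀ sin φ sin δ + cos φ cos δ sin H₀ = 0.9607×-0.86690×0.31290 + 0.49849×0.94979×0.81961 = -0.260593 + 0.388053 = 0.127460.
Q̄ = (S₀/π) × [bracket] = (1361/π) × 0.127460 = 55.218 W/m².
— Configuration B (φ=-60.1°):
Solar declination: sin δ = sin ε · sin λ_s = sin 23.44° × sin 298.8° = -0.34858, so δ = -20.401°.
cos H₀ = −tan(-60.1°) tan(-20.401°) = -0.6468, H₀ = 2.2741 rad.
Bracket: H₀ sin φ sin δ + cos φ cos δ sin H₀ = 2.2741×-0.86690×-0.34858 + 0.49849×0.93728×0.76268 = 0.687197 + 0.356343 = 1.043540.
Q̄ = (S₀/π) × [bracket] = (1361/π) × 1.043540 = 452.08 W/m².
Ratio Q̄_A / Q̄_B = 55.218 / 452.08 = 0.1221.

Q̄_A / Q̄_B ≈ 0.122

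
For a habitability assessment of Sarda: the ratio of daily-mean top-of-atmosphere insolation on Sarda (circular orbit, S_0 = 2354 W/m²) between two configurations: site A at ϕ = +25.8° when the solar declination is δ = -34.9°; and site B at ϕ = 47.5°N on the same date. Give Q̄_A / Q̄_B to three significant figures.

— Configuration A (ϕ=+25.8°):
cos h₀ = −tan(+25.8°) tan(-34.900°) = 0.3372, h₀ = 1.2268 rad.
Bracket: h₀ sin ϕ sin δ + cos ϕ cos δ sin h₀ = 1.2268×0.43523×-0.57215 + 0.90032×0.82015×0.94142 = -0.305494 + 0.695142 = 0.389648.
Q̄ = (S_0/π) × [bracket] = (2354/π) × 0.389648 = 291.96 W/m².
— Configuration B (ϕ=+47.5°):
cos h₀ = −tan(+47.5°) tan(-34.900°) = 0.7613, h₀ = 0.7055 rad.
Bracket: h₀ sin ϕ sin δ + cos ϕ cos δ sin h₀ = 0.7055×0.73728×-0.57215 + 0.67559×0.82015×0.64839 = -0.297604 + 0.359263 = 0.061659.
Q̄ = (S_0/π) × [bracket] = (2354/π) × 0.061659 = 46.201 W/m².
Ratio Q̄_A / Q̄_B = 291.96 / 46.201 = 6.319.

Q̄_A / Q̄_B ≈ 6.32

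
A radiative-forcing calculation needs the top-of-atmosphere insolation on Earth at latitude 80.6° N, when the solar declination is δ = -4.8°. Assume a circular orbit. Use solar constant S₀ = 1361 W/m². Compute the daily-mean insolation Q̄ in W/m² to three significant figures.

cos H₀ = −tan(+80.6°) tan(-4.800°) = 0.5072, H₀ = 1.0388 rad.
Bracket: H₀ sin φ sin δ + cos φ cos δ sin H₀ = 1.0388×0.98657×-0.08368 + 0.16333×0.99649×0.86181 = -0.085759 + 0.140265 = 0.054506.
Q̄ = (S₀/π) × [bracket] = (1361/π) × 0.054506 = 23.61 W/m².

Q̄ ≈ 23.6 W/m²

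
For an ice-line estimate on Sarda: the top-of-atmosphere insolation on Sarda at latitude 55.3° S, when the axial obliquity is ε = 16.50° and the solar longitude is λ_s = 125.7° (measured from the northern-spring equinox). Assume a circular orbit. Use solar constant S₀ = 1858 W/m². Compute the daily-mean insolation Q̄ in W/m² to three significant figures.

Solar declination: sin δ = sin ε · sin λ_s = sin 16.50° × sin 125.7° = 0.23064, so δ = +13.335°.
cos H₀ = −tan(-55.3°) tan(+13.335°) = 0.3423, H₀ = 1.2214 rad.
Bracket: H₀ sin φ sin δ + cos φ cos δ sin H₀ = 1.2214×-0.82214×0.23064 + 0.56928×0.97304×0.93958 = -0.231600 + 0.520464 = 0.288864.
Q̄ = (S₀/π) × [bracket] = (1858/π) × 0.288864 = 170.8 W/m².

Q̄ ≈ 171 W/m²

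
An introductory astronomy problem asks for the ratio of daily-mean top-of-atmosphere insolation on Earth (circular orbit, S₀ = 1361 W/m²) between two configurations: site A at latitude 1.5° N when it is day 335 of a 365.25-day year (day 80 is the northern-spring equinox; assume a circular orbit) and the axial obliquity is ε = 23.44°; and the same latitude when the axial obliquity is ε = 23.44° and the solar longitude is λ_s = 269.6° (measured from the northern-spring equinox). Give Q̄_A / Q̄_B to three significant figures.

Q̄_A / Q̄_B ≈ 1.01

— Configuration A (φ=+1.5°):
Solar longitude: λ_s = 360° × (335 − 80)/365.25 = 251.335°.
sin δ = sin 23.44° × sin 251.335° = -0.37687, so δ = -22.140°.
cos H₀ = −tan(+1.5°) tan(-22.140°) = 0.0107, H₀ = 1.5601 rad.
Bracket: H₀ sin φ sin δ + cos φ cos δ sin H₀ = 1.5601×0.02618×-0.37687 + 0.99966×0.92627×0.99994 = -0.015393 + 0.925900 = 0.910507.
Q̄ = (S₀/π) × [bracket] = (1361/π) × 0.910507 = 394.45 W/m².
— Configuration B (φ=+1.5°):
Solar declination: sin δ = sin ε · sin λ_s = sin 23.44° × sin 269.6° = -0.39778, so δ = -23.439°.
cos H₀ = −tan(+1.5°) tan(-23.439°) = 0.0114, H₀ = 1.5594 rad.
Bracket: H₀ sin φ sin δ + cos φ cos δ sin H₀ = 1.5594×0.02618×-0.39778 + 0.99966×0.91748×0.99994 = -0.016239 + 0.917113 = 0.900874.
Q̄ = (S₀/π) × [bracket] = (1361/π) × 0.900874 = 390.28 W/m².
Ratio Q̄_A / Q̄_B = 394.45 / 390.28 = 1.011.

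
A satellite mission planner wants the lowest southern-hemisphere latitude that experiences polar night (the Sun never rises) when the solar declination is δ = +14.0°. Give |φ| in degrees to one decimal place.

Polar night requires cos H₀ = −tan φ tan δ ≥ 1, i.e. tan φ tan δ ≤ −1.
The boundary is |tan φ| · |tan δ| = 1, so |φ| = 90° − |δ| = 90° − 14.0° = 76.0° in the southern hemisphere.

|φ| = 76.0°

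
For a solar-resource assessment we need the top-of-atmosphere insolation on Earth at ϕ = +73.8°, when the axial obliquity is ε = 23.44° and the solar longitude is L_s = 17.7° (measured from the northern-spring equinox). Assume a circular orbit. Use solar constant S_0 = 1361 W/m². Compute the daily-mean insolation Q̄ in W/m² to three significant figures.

Solar declination: sin δ = sin ε · sin L_s = sin 23.44° × sin 17.7° = 0.12094, so δ = +6.946°.
cos h₀ = −tan(+73.8°) tan(+6.946°) = -0.4194, h₀ = 2.0035 rad.
Bracket: h₀ sin ϕ sin δ + cos ϕ cos δ sin h₀ = 2.0035×0.96029×0.12094 + 0.27899×0.99266×0.90782 = 0.232681 + 0.251414 = 0.484095.
Q̄ = (S_0/π) × [bracket] = (1361/π) × 0.484095 = 209.7 W/m².

Q̄ ≈ 210 W/m²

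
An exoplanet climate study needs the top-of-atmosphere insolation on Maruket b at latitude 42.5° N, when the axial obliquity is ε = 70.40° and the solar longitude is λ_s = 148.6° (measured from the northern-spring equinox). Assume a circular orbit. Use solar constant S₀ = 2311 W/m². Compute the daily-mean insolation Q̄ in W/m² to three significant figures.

Solar declination: sin δ = sin ε · sin λ_s = sin 70.40° × sin 148.6° = 0.49082, so δ = +29.395°.
cos H₀ = −tan(+42.5°) tan(+29.395°) = -0.5162, H₀ = 2.1132 rad.
Bracket: H₀ sin φ sin δ + cos φ cos δ sin H₀ = 2.1132×0.67559×0.49082 + 0.73728×0.87126×0.85646 = 0.700723 + 0.550158 = 1.250881.
Q̄ = (S₀/π) × [bracket] = (2311/π) × 1.250881 = 920.2 W/m².

Q̄ ≈ 920 W/m²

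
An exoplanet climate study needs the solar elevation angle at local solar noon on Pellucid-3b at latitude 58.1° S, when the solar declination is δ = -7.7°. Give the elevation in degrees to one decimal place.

At local noon the hour angle is zero, so the zenith angle equals |φ − δ| = |-58.1° − (-7.700°)| = 50.400°.
Elevation = 90° − 50.400° = 39.6°.

39.6°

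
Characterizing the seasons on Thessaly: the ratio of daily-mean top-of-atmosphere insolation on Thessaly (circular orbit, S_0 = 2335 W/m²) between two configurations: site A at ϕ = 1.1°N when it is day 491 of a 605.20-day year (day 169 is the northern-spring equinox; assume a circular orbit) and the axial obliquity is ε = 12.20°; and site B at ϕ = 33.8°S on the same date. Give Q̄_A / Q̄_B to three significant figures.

Q̄_A / Q̄_B ≈ 1.15

— Configuration A (ϕ=+1.1°):
Solar longitude: L_s = 360° × (491 − 169)/605.20 = 191.540°.
sin δ = sin 12.20° × sin 191.540° = -0.04228, so δ = -2.423°.
cos h₀ = −tan(+1.1°) tan(-2.423°) = 0.0008, h₀ = 1.5700 rad.
Bracket: h₀ sin ϕ sin δ + cos ϕ cos δ sin h₀ = 1.5700×0.01920×-0.04228 + 0.99982×0.99911×1.00000 = -0.001274 + 0.998930 = 0.997656.
Q̄ = (S_0/π) × [bracket] = (2335/π) × 0.997656 = 741.51 W/m².
— Configuration B (ϕ=-33.8°):
cos h₀ = −tan(-33.8°) tan(-2.423°) = -0.0283, h₀ = 1.5991 rad.
Bracket: h₀ sin ϕ sin δ + cos ϕ cos δ sin h₀ = 1.5991×-0.55630×-0.04228 + 0.83098×0.99911×0.99960 = 0.037611 + 0.829908 = 0.867519.
Q̄ = (S_0/π) × [bracket] = (2335/π) × 0.867519 = 644.79 W/m².
Ratio Q̄_A / Q̄_B = 741.51 / 644.79 = 1.150.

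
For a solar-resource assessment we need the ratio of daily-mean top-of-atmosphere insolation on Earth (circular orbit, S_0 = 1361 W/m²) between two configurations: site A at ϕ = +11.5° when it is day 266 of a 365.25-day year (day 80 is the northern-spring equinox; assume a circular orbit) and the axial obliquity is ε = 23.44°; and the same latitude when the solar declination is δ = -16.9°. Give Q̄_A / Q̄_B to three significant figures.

— Configuration A (ϕ=+11.5°):
Solar longitude: L_s = 360° × (266 − 80)/365.25 = 183.326°.
sin δ = sin 23.44° × sin 183.326° = -0.02308, so δ = -1.323°.
cos h₀ = −tan(+11.5°) tan(-1.323°) = 0.0047, h₀ = 1.5661 rad.
Bracket: h₀ sin ϕ sin δ + cos ϕ cos δ sin h₀ = 1.5661×0.19937×-0.02308 + 0.97992×0.99973×0.99999 = -0.007206 + 0.979646 = 0.972440.
Q̄ = (S_0/π) × [bracket] = (1361/π) × 0.972440 = 421.28 W/m².
— Configuration B (ϕ=+11.5°):
cos h₀ = −tan(+11.5°) tan(-16.900°) = 0.0618, h₀ = 1.5089 rad.
Bracket: h₀ sin ϕ sin δ + cos ϕ cos δ sin h₀ = 1.5089×0.19937×-0.29070 + 0.97992×0.95681×0.99809 = -0.087451 + 0.935806 = 0.848355.
Q̄ = (S_0/π) × [bracket] = (1361/π) × 0.848355 = 367.52 W/m².
Ratio Q̄_A / Q̄_B = 421.28 / 367.52 = 1.146.

Q̄_A / Q̄_B ≈ 1.15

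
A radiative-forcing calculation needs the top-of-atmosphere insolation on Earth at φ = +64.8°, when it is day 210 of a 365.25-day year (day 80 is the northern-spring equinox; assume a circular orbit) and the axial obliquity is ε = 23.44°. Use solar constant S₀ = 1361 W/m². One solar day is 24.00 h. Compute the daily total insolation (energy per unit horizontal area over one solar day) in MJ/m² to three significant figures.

Solar longitude: λ_s = 360° × (210 − 80)/365.25 = 128.131°.
sin δ = sin 23.44° × sin 128.131° = 0.31290, so δ = +18.234°.
cos H₀ = −tan(+64.8°) tan(+18.234°) = -0.7001, H₀ = 2.3463 rad.
Bracket: H₀ sin φ sin δ + cos φ cos δ sin H₀ = 2.3463×0.90483×0.31290 + 0.42578×0.94979×0.71405 = 0.664288 + 0.288763 = 0.953051.
Q̄ = (S₀/π) × [bracket] = (1361/π) × 0.953051 = 412.88 W/m².
Daily total = Q̄ × 24.00 h × 3600 s/h = 412.88 × 24.00 × 3600 / 10⁶ = 35.67 MJ/m².

35.7 MJ/m²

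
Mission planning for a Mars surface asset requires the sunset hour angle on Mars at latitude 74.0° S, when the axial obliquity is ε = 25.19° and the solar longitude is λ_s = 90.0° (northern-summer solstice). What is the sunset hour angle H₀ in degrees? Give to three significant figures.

Solar declination: sin δ = sin ε · sin λ_s = sin 25.19° × sin 90.0° = 0.42562, so δ = +25.190°.
cos H₀ = −tan φ · tan δ = 1.6403 ≥ 1, so the Sun never rises (polar night) and H₀ = 0.

H₀ = 0.00°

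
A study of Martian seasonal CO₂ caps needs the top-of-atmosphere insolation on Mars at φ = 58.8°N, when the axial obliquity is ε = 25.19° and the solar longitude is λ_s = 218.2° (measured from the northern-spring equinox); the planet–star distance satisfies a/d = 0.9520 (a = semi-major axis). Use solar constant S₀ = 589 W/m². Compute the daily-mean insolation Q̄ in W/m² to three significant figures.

Q̄ ≈ 33.6 W/m²

Solar declination: sin δ = sin ε · sin λ_s = sin 25.19° × sin 218.2° = -0.26321, so δ = -15.260°.
cos H₀ = −tan(+58.8°) tan(-15.260°) = 0.4505, H₀ = 1.1035 rad.
Bracket: H₀ sin φ sin δ + cos φ cos δ sin H₀ = 1.1035×0.85536×-0.26321 + 0.51803×0.96474×0.89278 = -0.248441 + 0.446180 = 0.197739.
Inverse-square distance factor (a/d)² = 0.9520² = 0.906304.
Q̄ = (S₀/π) × 0.906304 × [bracket] = (589/π) × 0.906304 × 0.197739 = 33.60 W/m².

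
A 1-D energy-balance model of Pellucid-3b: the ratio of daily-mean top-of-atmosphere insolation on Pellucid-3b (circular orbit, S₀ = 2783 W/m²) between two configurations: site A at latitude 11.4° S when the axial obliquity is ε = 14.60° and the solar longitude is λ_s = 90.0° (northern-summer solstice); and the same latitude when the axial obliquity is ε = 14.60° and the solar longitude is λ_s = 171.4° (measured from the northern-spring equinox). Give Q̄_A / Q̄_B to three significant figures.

— Configuration A (φ=-11.4°):
Solar declination: sin δ = sin ε · sin λ_s = sin 14.60° × sin 90.0° = 0.25207, so δ = +14.600°.
cos H₀ = −tan(-11.4°) tan(+14.600°) = 0.0525, H₀ = 1.5183 rad.
Bracket: H₀ sin φ sin δ + cos φ cos δ sin H₀ = 1.5183×-0.19766×0.25207 + 0.98027×0.96771×0.99862 = -0.075648 + 0.947308 = 0.871660.
Q̄ = (S₀/π) × [bracket] = (2783/π) × 0.871660 = 772.17 W/m².
— Configuration B (φ=-11.4°):
Solar declination: sin δ = sin ε · sin λ_s = sin 14.60° × sin 171.4° = 0.03769, so δ = +2.160°.
cos H₀ = −tan(-11.4°) tan(+2.160°) = 0.0076, H₀ = 1.5632 rad.
Bracket: H₀ sin φ sin δ + cos φ cos δ sin H₀ = 1.5632×-0.19766×0.03769 + 0.98027×0.99929×0.99997 = -0.011646 + 0.979545 = 0.967899.
Q̄ = (S₀/π) × [bracket] = (2783/π) × 0.967899 = 857.42 W/m².
Ratio Q̄_A / Q̄_B = 772.17 / 857.42 = 0.9006.

Q̄_A / Q̄_B ≈ 0.901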